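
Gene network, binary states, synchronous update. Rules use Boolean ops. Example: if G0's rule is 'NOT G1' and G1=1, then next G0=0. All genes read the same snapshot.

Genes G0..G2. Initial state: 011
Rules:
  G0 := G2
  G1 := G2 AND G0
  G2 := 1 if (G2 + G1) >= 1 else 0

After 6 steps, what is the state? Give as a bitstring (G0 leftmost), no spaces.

Step 1: G0=G2=1 G1=G2&G0=1&0=0 G2=(1+1>=1)=1 -> 101
Step 2: G0=G2=1 G1=G2&G0=1&1=1 G2=(1+0>=1)=1 -> 111
Step 3: G0=G2=1 G1=G2&G0=1&1=1 G2=(1+1>=1)=1 -> 111
Step 4: G0=G2=1 G1=G2&G0=1&1=1 G2=(1+1>=1)=1 -> 111
Step 5: G0=G2=1 G1=G2&G0=1&1=1 G2=(1+1>=1)=1 -> 111
Step 6: G0=G2=1 G1=G2&G0=1&1=1 G2=(1+1>=1)=1 -> 111

111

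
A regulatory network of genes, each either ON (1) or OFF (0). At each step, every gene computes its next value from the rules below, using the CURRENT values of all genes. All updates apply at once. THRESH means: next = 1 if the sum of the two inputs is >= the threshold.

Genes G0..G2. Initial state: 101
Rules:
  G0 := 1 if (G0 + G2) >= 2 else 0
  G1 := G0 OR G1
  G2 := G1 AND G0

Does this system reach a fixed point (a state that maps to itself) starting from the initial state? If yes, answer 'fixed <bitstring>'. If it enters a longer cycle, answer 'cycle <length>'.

Step 0: 101
Step 1: G0=(1+1>=2)=1 G1=G0|G1=1|0=1 G2=G1&G0=0&1=0 -> 110
Step 2: G0=(1+0>=2)=0 G1=G0|G1=1|1=1 G2=G1&G0=1&1=1 -> 011
Step 3: G0=(0+1>=2)=0 G1=G0|G1=0|1=1 G2=G1&G0=1&0=0 -> 010
Step 4: G0=(0+0>=2)=0 G1=G0|G1=0|1=1 G2=G1&G0=1&0=0 -> 010
Fixed point reached at step 3: 010

Answer: fixed 010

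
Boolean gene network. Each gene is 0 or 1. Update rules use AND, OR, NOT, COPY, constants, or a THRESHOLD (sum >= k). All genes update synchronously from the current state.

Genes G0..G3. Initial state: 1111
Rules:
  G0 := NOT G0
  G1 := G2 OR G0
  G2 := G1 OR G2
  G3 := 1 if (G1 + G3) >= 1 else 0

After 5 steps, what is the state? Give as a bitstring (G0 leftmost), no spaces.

Step 1: G0=NOT G0=NOT 1=0 G1=G2|G0=1|1=1 G2=G1|G2=1|1=1 G3=(1+1>=1)=1 -> 0111
Step 2: G0=NOT G0=NOT 0=1 G1=G2|G0=1|0=1 G2=G1|G2=1|1=1 G3=(1+1>=1)=1 -> 1111
Step 3: G0=NOT G0=NOT 1=0 G1=G2|G0=1|1=1 G2=G1|G2=1|1=1 G3=(1+1>=1)=1 -> 0111
Step 4: G0=NOT G0=NOT 0=1 G1=G2|G0=1|0=1 G2=G1|G2=1|1=1 G3=(1+1>=1)=1 -> 1111
Step 5: G0=NOT G0=NOT 1=0 G1=G2|G0=1|1=1 G2=G1|G2=1|1=1 G3=(1+1>=1)=1 -> 0111

0111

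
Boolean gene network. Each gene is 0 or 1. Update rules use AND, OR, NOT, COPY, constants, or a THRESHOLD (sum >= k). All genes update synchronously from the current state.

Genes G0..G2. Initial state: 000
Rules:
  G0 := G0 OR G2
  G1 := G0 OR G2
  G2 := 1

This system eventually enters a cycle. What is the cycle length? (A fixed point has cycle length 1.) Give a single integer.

Step 0: 000
Step 1: G0=G0|G2=0|0=0 G1=G0|G2=0|0=0 G2=1(const) -> 001
Step 2: G0=G0|G2=0|1=1 G1=G0|G2=0|1=1 G2=1(const) -> 111
Step 3: G0=G0|G2=1|1=1 G1=G0|G2=1|1=1 G2=1(const) -> 111
State from step 3 equals state from step 2 -> cycle length 1

Answer: 1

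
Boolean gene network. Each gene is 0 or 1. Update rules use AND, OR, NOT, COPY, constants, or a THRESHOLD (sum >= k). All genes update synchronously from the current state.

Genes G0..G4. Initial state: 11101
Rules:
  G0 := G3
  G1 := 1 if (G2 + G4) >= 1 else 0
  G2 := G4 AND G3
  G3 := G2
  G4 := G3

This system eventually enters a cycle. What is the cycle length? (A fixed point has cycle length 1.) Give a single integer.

Step 0: 11101
Step 1: G0=G3=0 G1=(1+1>=1)=1 G2=G4&G3=1&0=0 G3=G2=1 G4=G3=0 -> 01010
Step 2: G0=G3=1 G1=(0+0>=1)=0 G2=G4&G3=0&1=0 G3=G2=0 G4=G3=1 -> 10001
Step 3: G0=G3=0 G1=(0+1>=1)=1 G2=G4&G3=1&0=0 G3=G2=0 G4=G3=0 -> 01000
Step 4: G0=G3=0 G1=(0+0>=1)=0 G2=G4&G3=0&0=0 G3=G2=0 G4=G3=0 -> 00000
Step 5: G0=G3=0 G1=(0+0>=1)=0 G2=G4&G3=0&0=0 G3=G2=0 G4=G3=0 -> 00000
State from step 5 equals state from step 4 -> cycle length 1

Answer: 1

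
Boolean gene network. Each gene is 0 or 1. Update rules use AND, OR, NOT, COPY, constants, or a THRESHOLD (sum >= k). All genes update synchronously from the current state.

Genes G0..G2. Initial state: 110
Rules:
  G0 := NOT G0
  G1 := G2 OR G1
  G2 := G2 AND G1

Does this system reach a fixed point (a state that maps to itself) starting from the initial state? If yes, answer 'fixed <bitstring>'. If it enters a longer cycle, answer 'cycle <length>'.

Answer: cycle 2

Derivation:
Step 0: 110
Step 1: G0=NOT G0=NOT 1=0 G1=G2|G1=0|1=1 G2=G2&G1=0&1=0 -> 010
Step 2: G0=NOT G0=NOT 0=1 G1=G2|G1=0|1=1 G2=G2&G1=0&1=0 -> 110
Cycle of length 2 starting at step 0 -> no fixed point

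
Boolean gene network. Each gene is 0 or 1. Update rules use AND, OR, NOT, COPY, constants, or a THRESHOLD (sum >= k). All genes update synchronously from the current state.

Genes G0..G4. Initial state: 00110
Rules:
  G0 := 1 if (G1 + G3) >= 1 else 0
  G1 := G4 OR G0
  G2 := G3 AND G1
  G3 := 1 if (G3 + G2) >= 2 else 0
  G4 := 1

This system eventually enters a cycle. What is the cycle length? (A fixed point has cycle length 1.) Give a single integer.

Answer: 1

Derivation:
Step 0: 00110
Step 1: G0=(0+1>=1)=1 G1=G4|G0=0|0=0 G2=G3&G1=1&0=0 G3=(1+1>=2)=1 G4=1(const) -> 10011
Step 2: G0=(0+1>=1)=1 G1=G4|G0=1|1=1 G2=G3&G1=1&0=0 G3=(1+0>=2)=0 G4=1(const) -> 11001
Step 3: G0=(1+0>=1)=1 G1=G4|G0=1|1=1 G2=G3&G1=0&1=0 G3=(0+0>=2)=0 G4=1(const) -> 11001
State from step 3 equals state from step 2 -> cycle length 1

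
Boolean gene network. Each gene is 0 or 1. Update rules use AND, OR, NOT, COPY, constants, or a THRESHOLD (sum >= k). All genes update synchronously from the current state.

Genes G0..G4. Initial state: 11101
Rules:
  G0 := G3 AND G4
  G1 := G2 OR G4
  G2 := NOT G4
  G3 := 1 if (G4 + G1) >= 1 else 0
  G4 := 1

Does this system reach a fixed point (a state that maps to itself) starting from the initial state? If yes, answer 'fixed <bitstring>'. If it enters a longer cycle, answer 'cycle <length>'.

Step 0: 11101
Step 1: G0=G3&G4=0&1=0 G1=G2|G4=1|1=1 G2=NOT G4=NOT 1=0 G3=(1+1>=1)=1 G4=1(const) -> 01011
Step 2: G0=G3&G4=1&1=1 G1=G2|G4=0|1=1 G2=NOT G4=NOT 1=0 G3=(1+1>=1)=1 G4=1(const) -> 11011
Step 3: G0=G3&G4=1&1=1 G1=G2|G4=0|1=1 G2=NOT G4=NOT 1=0 G3=(1+1>=1)=1 G4=1(const) -> 11011
Fixed point reached at step 2: 11011

Answer: fixed 11011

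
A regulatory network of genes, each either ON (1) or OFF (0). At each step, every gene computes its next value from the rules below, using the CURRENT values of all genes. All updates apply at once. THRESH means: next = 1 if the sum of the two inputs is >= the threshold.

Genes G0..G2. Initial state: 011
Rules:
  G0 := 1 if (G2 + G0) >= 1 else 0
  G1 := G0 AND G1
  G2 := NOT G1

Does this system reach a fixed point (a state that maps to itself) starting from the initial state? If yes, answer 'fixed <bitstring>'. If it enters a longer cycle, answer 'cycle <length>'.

Step 0: 011
Step 1: G0=(1+0>=1)=1 G1=G0&G1=0&1=0 G2=NOT G1=NOT 1=0 -> 100
Step 2: G0=(0+1>=1)=1 G1=G0&G1=1&0=0 G2=NOT G1=NOT 0=1 -> 101
Step 3: G0=(1+1>=1)=1 G1=G0&G1=1&0=0 G2=NOT G1=NOT 0=1 -> 101
Fixed point reached at step 2: 101

Answer: fixed 101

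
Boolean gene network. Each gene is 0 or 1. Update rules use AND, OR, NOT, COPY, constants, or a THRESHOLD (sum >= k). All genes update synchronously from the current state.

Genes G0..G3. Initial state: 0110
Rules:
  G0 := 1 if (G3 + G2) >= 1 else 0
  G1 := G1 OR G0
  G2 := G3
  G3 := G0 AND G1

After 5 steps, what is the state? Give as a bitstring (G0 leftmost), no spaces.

Step 1: G0=(0+1>=1)=1 G1=G1|G0=1|0=1 G2=G3=0 G3=G0&G1=0&1=0 -> 1100
Step 2: G0=(0+0>=1)=0 G1=G1|G0=1|1=1 G2=G3=0 G3=G0&G1=1&1=1 -> 0101
Step 3: G0=(1+0>=1)=1 G1=G1|G0=1|0=1 G2=G3=1 G3=G0&G1=0&1=0 -> 1110
Step 4: G0=(0+1>=1)=1 G1=G1|G0=1|1=1 G2=G3=0 G3=G0&G1=1&1=1 -> 1101
Step 5: G0=(1+0>=1)=1 G1=G1|G0=1|1=1 G2=G3=1 G3=G0&G1=1&1=1 -> 1111

1111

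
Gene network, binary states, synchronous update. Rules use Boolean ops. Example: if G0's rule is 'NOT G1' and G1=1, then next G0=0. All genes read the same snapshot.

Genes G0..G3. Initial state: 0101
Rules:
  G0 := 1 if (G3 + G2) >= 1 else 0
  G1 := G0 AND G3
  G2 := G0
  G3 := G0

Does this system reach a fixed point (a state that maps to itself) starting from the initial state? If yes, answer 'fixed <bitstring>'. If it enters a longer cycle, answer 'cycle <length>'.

Step 0: 0101
Step 1: G0=(1+0>=1)=1 G1=G0&G3=0&1=0 G2=G0=0 G3=G0=0 -> 1000
Step 2: G0=(0+0>=1)=0 G1=G0&G3=1&0=0 G2=G0=1 G3=G0=1 -> 0011
Step 3: G0=(1+1>=1)=1 G1=G0&G3=0&1=0 G2=G0=0 G3=G0=0 -> 1000
Cycle of length 2 starting at step 1 -> no fixed point

Answer: cycle 2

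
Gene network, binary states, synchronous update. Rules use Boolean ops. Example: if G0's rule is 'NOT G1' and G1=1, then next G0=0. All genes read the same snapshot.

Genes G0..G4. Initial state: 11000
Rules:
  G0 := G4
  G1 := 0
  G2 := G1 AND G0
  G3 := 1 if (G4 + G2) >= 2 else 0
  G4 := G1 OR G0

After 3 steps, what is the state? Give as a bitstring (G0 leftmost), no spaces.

Step 1: G0=G4=0 G1=0(const) G2=G1&G0=1&1=1 G3=(0+0>=2)=0 G4=G1|G0=1|1=1 -> 00101
Step 2: G0=G4=1 G1=0(const) G2=G1&G0=0&0=0 G3=(1+1>=2)=1 G4=G1|G0=0|0=0 -> 10010
Step 3: G0=G4=0 G1=0(const) G2=G1&G0=0&1=0 G3=(0+0>=2)=0 G4=G1|G0=0|1=1 -> 00001

00001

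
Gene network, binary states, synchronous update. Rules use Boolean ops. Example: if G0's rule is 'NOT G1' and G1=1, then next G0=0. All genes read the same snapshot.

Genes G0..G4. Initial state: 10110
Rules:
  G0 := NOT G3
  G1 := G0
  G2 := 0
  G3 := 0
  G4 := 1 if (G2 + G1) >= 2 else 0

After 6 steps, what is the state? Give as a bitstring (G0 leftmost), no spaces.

Step 1: G0=NOT G3=NOT 1=0 G1=G0=1 G2=0(const) G3=0(const) G4=(1+0>=2)=0 -> 01000
Step 2: G0=NOT G3=NOT 0=1 G1=G0=0 G2=0(const) G3=0(const) G4=(0+1>=2)=0 -> 10000
Step 3: G0=NOT G3=NOT 0=1 G1=G0=1 G2=0(const) G3=0(const) G4=(0+0>=2)=0 -> 11000
Step 4: G0=NOT G3=NOT 0=1 G1=G0=1 G2=0(const) G3=0(const) G4=(0+1>=2)=0 -> 11000
Step 5: G0=NOT G3=NOT 0=1 G1=G0=1 G2=0(const) G3=0(const) G4=(0+1>=2)=0 -> 11000
Step 6: G0=NOT G3=NOT 0=1 G1=G0=1 G2=0(const) G3=0(const) G4=(0+1>=2)=0 -> 11000

11000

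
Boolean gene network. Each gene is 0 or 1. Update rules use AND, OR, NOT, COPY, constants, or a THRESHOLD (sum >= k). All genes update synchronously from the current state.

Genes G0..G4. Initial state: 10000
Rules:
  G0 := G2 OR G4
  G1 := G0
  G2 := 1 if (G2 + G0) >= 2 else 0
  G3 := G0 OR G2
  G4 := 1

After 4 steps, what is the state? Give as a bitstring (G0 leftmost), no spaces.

Step 1: G0=G2|G4=0|0=0 G1=G0=1 G2=(0+1>=2)=0 G3=G0|G2=1|0=1 G4=1(const) -> 01011
Step 2: G0=G2|G4=0|1=1 G1=G0=0 G2=(0+0>=2)=0 G3=G0|G2=0|0=0 G4=1(const) -> 10001
Step 3: G0=G2|G4=0|1=1 G1=G0=1 G2=(0+1>=2)=0 G3=G0|G2=1|0=1 G4=1(const) -> 11011
Step 4: G0=G2|G4=0|1=1 G1=G0=1 G2=(0+1>=2)=0 G3=G0|G2=1|0=1 G4=1(const) -> 11011

11011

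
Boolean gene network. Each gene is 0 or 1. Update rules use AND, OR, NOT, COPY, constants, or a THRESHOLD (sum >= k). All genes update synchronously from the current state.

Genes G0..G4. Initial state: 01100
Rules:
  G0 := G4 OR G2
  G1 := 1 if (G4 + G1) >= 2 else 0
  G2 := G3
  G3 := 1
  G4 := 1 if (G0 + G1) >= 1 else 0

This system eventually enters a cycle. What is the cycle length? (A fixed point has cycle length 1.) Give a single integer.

Step 0: 01100
Step 1: G0=G4|G2=0|1=1 G1=(0+1>=2)=0 G2=G3=0 G3=1(const) G4=(0+1>=1)=1 -> 10011
Step 2: G0=G4|G2=1|0=1 G1=(1+0>=2)=0 G2=G3=1 G3=1(const) G4=(1+0>=1)=1 -> 10111
Step 3: G0=G4|G2=1|1=1 G1=(1+0>=2)=0 G2=G3=1 G3=1(const) G4=(1+0>=1)=1 -> 10111
State from step 3 equals state from step 2 -> cycle length 1

Answer: 1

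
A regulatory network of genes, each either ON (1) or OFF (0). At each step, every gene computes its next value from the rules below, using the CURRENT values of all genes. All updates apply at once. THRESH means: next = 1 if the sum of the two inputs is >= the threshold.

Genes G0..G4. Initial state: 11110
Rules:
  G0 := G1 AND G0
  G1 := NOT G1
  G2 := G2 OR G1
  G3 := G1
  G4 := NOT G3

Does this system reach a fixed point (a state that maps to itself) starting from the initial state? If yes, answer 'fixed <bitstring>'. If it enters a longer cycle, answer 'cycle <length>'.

Step 0: 11110
Step 1: G0=G1&G0=1&1=1 G1=NOT G1=NOT 1=0 G2=G2|G1=1|1=1 G3=G1=1 G4=NOT G3=NOT 1=0 -> 10110
Step 2: G0=G1&G0=0&1=0 G1=NOT G1=NOT 0=1 G2=G2|G1=1|0=1 G3=G1=0 G4=NOT G3=NOT 1=0 -> 01100
Step 3: G0=G1&G0=1&0=0 G1=NOT G1=NOT 1=0 G2=G2|G1=1|1=1 G3=G1=1 G4=NOT G3=NOT 0=1 -> 00111
Step 4: G0=G1&G0=0&0=0 G1=NOT G1=NOT 0=1 G2=G2|G1=1|0=1 G3=G1=0 G4=NOT G3=NOT 1=0 -> 01100
Cycle of length 2 starting at step 2 -> no fixed point

Answer: cycle 2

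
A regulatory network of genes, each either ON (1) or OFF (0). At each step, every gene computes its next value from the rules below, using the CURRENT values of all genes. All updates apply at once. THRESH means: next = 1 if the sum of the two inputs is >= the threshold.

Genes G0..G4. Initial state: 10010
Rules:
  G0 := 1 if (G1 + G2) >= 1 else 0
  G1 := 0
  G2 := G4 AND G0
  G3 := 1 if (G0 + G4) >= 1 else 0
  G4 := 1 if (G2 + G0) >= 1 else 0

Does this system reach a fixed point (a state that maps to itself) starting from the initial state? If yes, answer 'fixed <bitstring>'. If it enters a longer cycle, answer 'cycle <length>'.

Answer: fixed 00000

Derivation:
Step 0: 10010
Step 1: G0=(0+0>=1)=0 G1=0(const) G2=G4&G0=0&1=0 G3=(1+0>=1)=1 G4=(0+1>=1)=1 -> 00011
Step 2: G0=(0+0>=1)=0 G1=0(const) G2=G4&G0=1&0=0 G3=(0+1>=1)=1 G4=(0+0>=1)=0 -> 00010
Step 3: G0=(0+0>=1)=0 G1=0(const) G2=G4&G0=0&0=0 G3=(0+0>=1)=0 G4=(0+0>=1)=0 -> 00000
Step 4: G0=(0+0>=1)=0 G1=0(const) G2=G4&G0=0&0=0 G3=(0+0>=1)=0 G4=(0+0>=1)=0 -> 00000
Fixed point reached at step 3: 00000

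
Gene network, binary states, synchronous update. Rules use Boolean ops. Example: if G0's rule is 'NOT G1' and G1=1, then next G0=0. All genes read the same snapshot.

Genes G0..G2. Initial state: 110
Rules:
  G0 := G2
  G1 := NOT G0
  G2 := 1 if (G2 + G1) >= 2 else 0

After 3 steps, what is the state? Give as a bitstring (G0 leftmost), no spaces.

Step 1: G0=G2=0 G1=NOT G0=NOT 1=0 G2=(0+1>=2)=0 -> 000
Step 2: G0=G2=0 G1=NOT G0=NOT 0=1 G2=(0+0>=2)=0 -> 010
Step 3: G0=G2=0 G1=NOT G0=NOT 0=1 G2=(0+1>=2)=0 -> 010

010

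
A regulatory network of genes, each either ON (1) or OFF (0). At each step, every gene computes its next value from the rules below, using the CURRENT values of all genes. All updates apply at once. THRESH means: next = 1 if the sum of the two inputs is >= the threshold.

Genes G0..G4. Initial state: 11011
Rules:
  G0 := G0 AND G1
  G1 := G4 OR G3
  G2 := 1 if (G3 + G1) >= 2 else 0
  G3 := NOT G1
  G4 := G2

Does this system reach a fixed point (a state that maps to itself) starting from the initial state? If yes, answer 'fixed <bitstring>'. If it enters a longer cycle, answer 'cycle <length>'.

Answer: cycle 3

Derivation:
Step 0: 11011
Step 1: G0=G0&G1=1&1=1 G1=G4|G3=1|1=1 G2=(1+1>=2)=1 G3=NOT G1=NOT 1=0 G4=G2=0 -> 11100
Step 2: G0=G0&G1=1&1=1 G1=G4|G3=0|0=0 G2=(0+1>=2)=0 G3=NOT G1=NOT 1=0 G4=G2=1 -> 10001
Step 3: G0=G0&G1=1&0=0 G1=G4|G3=1|0=1 G2=(0+0>=2)=0 G3=NOT G1=NOT 0=1 G4=G2=0 -> 01010
Step 4: G0=G0&G1=0&1=0 G1=G4|G3=0|1=1 G2=(1+1>=2)=1 G3=NOT G1=NOT 1=0 G4=G2=0 -> 01100
Step 5: G0=G0&G1=0&1=0 G1=G4|G3=0|0=0 G2=(0+1>=2)=0 G3=NOT G1=NOT 1=0 G4=G2=1 -> 00001
Step 6: G0=G0&G1=0&0=0 G1=G4|G3=1|0=1 G2=(0+0>=2)=0 G3=NOT G1=NOT 0=1 G4=G2=0 -> 01010
Cycle of length 3 starting at step 3 -> no fixed point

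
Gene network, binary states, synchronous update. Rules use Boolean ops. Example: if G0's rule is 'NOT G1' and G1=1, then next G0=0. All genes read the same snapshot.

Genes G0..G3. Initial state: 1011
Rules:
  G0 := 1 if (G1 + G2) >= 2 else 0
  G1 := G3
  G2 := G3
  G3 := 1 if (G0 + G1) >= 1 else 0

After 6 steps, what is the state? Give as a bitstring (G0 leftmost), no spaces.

Step 1: G0=(0+1>=2)=0 G1=G3=1 G2=G3=1 G3=(1+0>=1)=1 -> 0111
Step 2: G0=(1+1>=2)=1 G1=G3=1 G2=G3=1 G3=(0+1>=1)=1 -> 1111
Step 3: G0=(1+1>=2)=1 G1=G3=1 G2=G3=1 G3=(1+1>=1)=1 -> 1111
Step 4: G0=(1+1>=2)=1 G1=G3=1 G2=G3=1 G3=(1+1>=1)=1 -> 1111
Step 5: G0=(1+1>=2)=1 G1=G3=1 G2=G3=1 G3=(1+1>=1)=1 -> 1111
Step 6: G0=(1+1>=2)=1 G1=G3=1 G2=G3=1 G3=(1+1>=1)=1 -> 1111

1111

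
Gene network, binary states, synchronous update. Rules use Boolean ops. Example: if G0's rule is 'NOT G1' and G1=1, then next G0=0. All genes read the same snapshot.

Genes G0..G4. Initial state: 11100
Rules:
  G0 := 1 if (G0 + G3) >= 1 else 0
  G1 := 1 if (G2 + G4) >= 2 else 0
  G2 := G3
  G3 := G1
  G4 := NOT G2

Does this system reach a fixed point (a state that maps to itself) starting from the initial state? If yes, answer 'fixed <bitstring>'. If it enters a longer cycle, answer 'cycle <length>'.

Step 0: 11100
Step 1: G0=(1+0>=1)=1 G1=(1+0>=2)=0 G2=G3=0 G3=G1=1 G4=NOT G2=NOT 1=0 -> 10010
Step 2: G0=(1+1>=1)=1 G1=(0+0>=2)=0 G2=G3=1 G3=G1=0 G4=NOT G2=NOT 0=1 -> 10101
Step 3: G0=(1+0>=1)=1 G1=(1+1>=2)=1 G2=G3=0 G3=G1=0 G4=NOT G2=NOT 1=0 -> 11000
Step 4: G0=(1+0>=1)=1 G1=(0+0>=2)=0 G2=G3=0 G3=G1=1 G4=NOT G2=NOT 0=1 -> 10011
Step 5: G0=(1+1>=1)=1 G1=(0+1>=2)=0 G2=G3=1 G3=G1=0 G4=NOT G2=NOT 0=1 -> 10101
Cycle of length 3 starting at step 2 -> no fixed point

Answer: cycle 3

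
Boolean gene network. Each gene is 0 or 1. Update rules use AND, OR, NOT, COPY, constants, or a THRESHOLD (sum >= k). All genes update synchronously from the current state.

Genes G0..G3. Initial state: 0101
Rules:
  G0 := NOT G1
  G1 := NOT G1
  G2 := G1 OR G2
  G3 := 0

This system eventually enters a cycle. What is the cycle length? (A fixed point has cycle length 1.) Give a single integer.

Step 0: 0101
Step 1: G0=NOT G1=NOT 1=0 G1=NOT G1=NOT 1=0 G2=G1|G2=1|0=1 G3=0(const) -> 0010
Step 2: G0=NOT G1=NOT 0=1 G1=NOT G1=NOT 0=1 G2=G1|G2=0|1=1 G3=0(const) -> 1110
Step 3: G0=NOT G1=NOT 1=0 G1=NOT G1=NOT 1=0 G2=G1|G2=1|1=1 G3=0(const) -> 0010
State from step 3 equals state from step 1 -> cycle length 2

Answer: 2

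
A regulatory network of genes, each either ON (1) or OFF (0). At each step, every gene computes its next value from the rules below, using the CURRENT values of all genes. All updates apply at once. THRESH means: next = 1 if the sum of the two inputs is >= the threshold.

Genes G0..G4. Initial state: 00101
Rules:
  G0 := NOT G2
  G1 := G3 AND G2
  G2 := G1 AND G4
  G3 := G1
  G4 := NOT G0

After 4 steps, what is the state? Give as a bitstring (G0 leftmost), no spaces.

Step 1: G0=NOT G2=NOT 1=0 G1=G3&G2=0&1=0 G2=G1&G4=0&1=0 G3=G1=0 G4=NOT G0=NOT 0=1 -> 00001
Step 2: G0=NOT G2=NOT 0=1 G1=G3&G2=0&0=0 G2=G1&G4=0&1=0 G3=G1=0 G4=NOT G0=NOT 0=1 -> 10001
Step 3: G0=NOT G2=NOT 0=1 G1=G3&G2=0&0=0 G2=G1&G4=0&1=0 G3=G1=0 G4=NOT G0=NOT 1=0 -> 10000
Step 4: G0=NOT G2=NOT 0=1 G1=G3&G2=0&0=0 G2=G1&G4=0&0=0 G3=G1=0 G4=NOT G0=NOT 1=0 -> 10000

10000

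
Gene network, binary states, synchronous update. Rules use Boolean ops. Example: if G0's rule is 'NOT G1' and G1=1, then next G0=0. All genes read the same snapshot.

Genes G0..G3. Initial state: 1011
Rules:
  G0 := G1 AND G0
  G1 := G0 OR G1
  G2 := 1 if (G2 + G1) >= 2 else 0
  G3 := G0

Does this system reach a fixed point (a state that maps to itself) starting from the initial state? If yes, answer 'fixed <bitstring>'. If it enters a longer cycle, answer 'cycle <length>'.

Answer: fixed 0100

Derivation:
Step 0: 1011
Step 1: G0=G1&G0=0&1=0 G1=G0|G1=1|0=1 G2=(1+0>=2)=0 G3=G0=1 -> 0101
Step 2: G0=G1&G0=1&0=0 G1=G0|G1=0|1=1 G2=(0+1>=2)=0 G3=G0=0 -> 0100
Step 3: G0=G1&G0=1&0=0 G1=G0|G1=0|1=1 G2=(0+1>=2)=0 G3=G0=0 -> 0100
Fixed point reached at step 2: 0100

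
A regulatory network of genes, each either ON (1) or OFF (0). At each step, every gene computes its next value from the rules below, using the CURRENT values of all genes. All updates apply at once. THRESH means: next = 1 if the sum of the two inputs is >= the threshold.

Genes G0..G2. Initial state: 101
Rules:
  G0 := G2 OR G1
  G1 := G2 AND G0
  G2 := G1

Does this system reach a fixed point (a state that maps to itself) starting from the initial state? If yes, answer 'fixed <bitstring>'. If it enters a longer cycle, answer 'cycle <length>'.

Answer: cycle 2

Derivation:
Step 0: 101
Step 1: G0=G2|G1=1|0=1 G1=G2&G0=1&1=1 G2=G1=0 -> 110
Step 2: G0=G2|G1=0|1=1 G1=G2&G0=0&1=0 G2=G1=1 -> 101
Cycle of length 2 starting at step 0 -> no fixed point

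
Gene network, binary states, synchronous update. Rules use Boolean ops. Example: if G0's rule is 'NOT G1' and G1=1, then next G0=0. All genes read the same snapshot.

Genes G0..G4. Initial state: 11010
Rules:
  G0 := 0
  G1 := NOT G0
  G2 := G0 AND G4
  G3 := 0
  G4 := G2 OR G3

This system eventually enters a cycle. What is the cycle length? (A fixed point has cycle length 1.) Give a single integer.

Step 0: 11010
Step 1: G0=0(const) G1=NOT G0=NOT 1=0 G2=G0&G4=1&0=0 G3=0(const) G4=G2|G3=0|1=1 -> 00001
Step 2: G0=0(const) G1=NOT G0=NOT 0=1 G2=G0&G4=0&1=0 G3=0(const) G4=G2|G3=0|0=0 -> 01000
Step 3: G0=0(const) G1=NOT G0=NOT 0=1 G2=G0&G4=0&0=0 G3=0(const) G4=G2|G3=0|0=0 -> 01000
State from step 3 equals state from step 2 -> cycle length 1

Answer: 1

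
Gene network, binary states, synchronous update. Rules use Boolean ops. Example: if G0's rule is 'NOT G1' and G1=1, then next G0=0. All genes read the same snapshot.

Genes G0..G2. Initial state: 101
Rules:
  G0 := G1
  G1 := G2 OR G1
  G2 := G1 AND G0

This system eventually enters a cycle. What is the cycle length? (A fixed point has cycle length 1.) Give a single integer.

Step 0: 101
Step 1: G0=G1=0 G1=G2|G1=1|0=1 G2=G1&G0=0&1=0 -> 010
Step 2: G0=G1=1 G1=G2|G1=0|1=1 G2=G1&G0=1&0=0 -> 110
Step 3: G0=G1=1 G1=G2|G1=0|1=1 G2=G1&G0=1&1=1 -> 111
Step 4: G0=G1=1 G1=G2|G1=1|1=1 G2=G1&G0=1&1=1 -> 111
State from step 4 equals state from step 3 -> cycle length 1

Answer: 1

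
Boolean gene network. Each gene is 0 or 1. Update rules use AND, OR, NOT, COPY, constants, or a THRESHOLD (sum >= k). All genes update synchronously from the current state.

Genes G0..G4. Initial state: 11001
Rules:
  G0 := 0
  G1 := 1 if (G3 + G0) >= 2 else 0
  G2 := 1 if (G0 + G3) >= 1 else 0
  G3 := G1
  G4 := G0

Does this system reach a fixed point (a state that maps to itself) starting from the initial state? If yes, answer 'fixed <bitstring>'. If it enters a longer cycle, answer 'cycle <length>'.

Answer: fixed 00000

Derivation:
Step 0: 11001
Step 1: G0=0(const) G1=(0+1>=2)=0 G2=(1+0>=1)=1 G3=G1=1 G4=G0=1 -> 00111
Step 2: G0=0(const) G1=(1+0>=2)=0 G2=(0+1>=1)=1 G3=G1=0 G4=G0=0 -> 00100
Step 3: G0=0(const) G1=(0+0>=2)=0 G2=(0+0>=1)=0 G3=G1=0 G4=G0=0 -> 00000
Step 4: G0=0(const) G1=(0+0>=2)=0 G2=(0+0>=1)=0 G3=G1=0 G4=G0=0 -> 00000
Fixed point reached at step 3: 00000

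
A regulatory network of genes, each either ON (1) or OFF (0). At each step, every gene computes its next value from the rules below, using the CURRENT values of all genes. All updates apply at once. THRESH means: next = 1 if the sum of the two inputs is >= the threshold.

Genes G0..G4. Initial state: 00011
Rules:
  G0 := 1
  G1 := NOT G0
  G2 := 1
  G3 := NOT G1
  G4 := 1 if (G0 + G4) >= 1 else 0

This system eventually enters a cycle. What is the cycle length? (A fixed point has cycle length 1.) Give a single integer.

Step 0: 00011
Step 1: G0=1(const) G1=NOT G0=NOT 0=1 G2=1(const) G3=NOT G1=NOT 0=1 G4=(0+1>=1)=1 -> 11111
Step 2: G0=1(const) G1=NOT G0=NOT 1=0 G2=1(const) G3=NOT G1=NOT 1=0 G4=(1+1>=1)=1 -> 10101
Step 3: G0=1(const) G1=NOT G0=NOT 1=0 G2=1(const) G3=NOT G1=NOT 0=1 G4=(1+1>=1)=1 -> 10111
Step 4: G0=1(const) G1=NOT G0=NOT 1=0 G2=1(const) G3=NOT G1=NOT 0=1 G4=(1+1>=1)=1 -> 10111
State from step 4 equals state from step 3 -> cycle length 1

Answer: 1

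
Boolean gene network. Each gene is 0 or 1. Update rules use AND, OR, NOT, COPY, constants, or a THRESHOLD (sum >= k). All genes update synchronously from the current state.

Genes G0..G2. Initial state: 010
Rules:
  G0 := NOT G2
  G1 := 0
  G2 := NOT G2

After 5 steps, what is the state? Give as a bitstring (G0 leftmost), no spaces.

Step 1: G0=NOT G2=NOT 0=1 G1=0(const) G2=NOT G2=NOT 0=1 -> 101
Step 2: G0=NOT G2=NOT 1=0 G1=0(const) G2=NOT G2=NOT 1=0 -> 000
Step 3: G0=NOT G2=NOT 0=1 G1=0(const) G2=NOT G2=NOT 0=1 -> 101
Step 4: G0=NOT G2=NOT 1=0 G1=0(const) G2=NOT G2=NOT 1=0 -> 000
Step 5: G0=NOT G2=NOT 0=1 G1=0(const) G2=NOT G2=NOT 0=1 -> 101

101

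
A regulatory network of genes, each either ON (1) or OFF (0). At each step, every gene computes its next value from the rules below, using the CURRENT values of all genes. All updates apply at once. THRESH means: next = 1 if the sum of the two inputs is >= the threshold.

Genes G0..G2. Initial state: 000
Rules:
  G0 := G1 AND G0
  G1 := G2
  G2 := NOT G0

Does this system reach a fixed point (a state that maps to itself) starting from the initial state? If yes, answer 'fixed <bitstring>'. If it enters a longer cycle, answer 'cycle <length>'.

Answer: fixed 011

Derivation:
Step 0: 000
Step 1: G0=G1&G0=0&0=0 G1=G2=0 G2=NOT G0=NOT 0=1 -> 001
Step 2: G0=G1&G0=0&0=0 G1=G2=1 G2=NOT G0=NOT 0=1 -> 011
Step 3: G0=G1&G0=1&0=0 G1=G2=1 G2=NOT G0=NOT 0=1 -> 011
Fixed point reached at step 2: 011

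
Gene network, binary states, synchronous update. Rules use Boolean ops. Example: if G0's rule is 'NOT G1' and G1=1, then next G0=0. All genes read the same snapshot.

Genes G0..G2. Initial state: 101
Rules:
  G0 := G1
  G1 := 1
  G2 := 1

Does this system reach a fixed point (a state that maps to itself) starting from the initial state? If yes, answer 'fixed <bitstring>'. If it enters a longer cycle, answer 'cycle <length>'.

Step 0: 101
Step 1: G0=G1=0 G1=1(const) G2=1(const) -> 011
Step 2: G0=G1=1 G1=1(const) G2=1(const) -> 111
Step 3: G0=G1=1 G1=1(const) G2=1(const) -> 111
Fixed point reached at step 2: 111

Answer: fixed 111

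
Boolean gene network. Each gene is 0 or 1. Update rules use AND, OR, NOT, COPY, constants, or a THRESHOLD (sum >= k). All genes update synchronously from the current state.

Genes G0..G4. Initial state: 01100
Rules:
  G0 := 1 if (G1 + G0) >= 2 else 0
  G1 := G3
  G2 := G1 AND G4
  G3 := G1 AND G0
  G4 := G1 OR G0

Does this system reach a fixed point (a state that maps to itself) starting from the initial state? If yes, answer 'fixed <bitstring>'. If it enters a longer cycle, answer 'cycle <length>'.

Step 0: 01100
Step 1: G0=(1+0>=2)=0 G1=G3=0 G2=G1&G4=1&0=0 G3=G1&G0=1&0=0 G4=G1|G0=1|0=1 -> 00001
Step 2: G0=(0+0>=2)=0 G1=G3=0 G2=G1&G4=0&1=0 G3=G1&G0=0&0=0 G4=G1|G0=0|0=0 -> 00000
Step 3: G0=(0+0>=2)=0 G1=G3=0 G2=G1&G4=0&0=0 G3=G1&G0=0&0=0 G4=G1|G0=0|0=0 -> 00000
Fixed point reached at step 2: 00000

Answer: fixed 00000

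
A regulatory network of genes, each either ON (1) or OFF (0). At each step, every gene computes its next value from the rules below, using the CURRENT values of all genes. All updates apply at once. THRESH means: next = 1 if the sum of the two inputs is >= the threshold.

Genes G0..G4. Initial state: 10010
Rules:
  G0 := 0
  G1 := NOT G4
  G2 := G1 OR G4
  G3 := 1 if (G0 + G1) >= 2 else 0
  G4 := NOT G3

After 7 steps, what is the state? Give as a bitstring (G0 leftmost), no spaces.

Step 1: G0=0(const) G1=NOT G4=NOT 0=1 G2=G1|G4=0|0=0 G3=(1+0>=2)=0 G4=NOT G3=NOT 1=0 -> 01000
Step 2: G0=0(const) G1=NOT G4=NOT 0=1 G2=G1|G4=1|0=1 G3=(0+1>=2)=0 G4=NOT G3=NOT 0=1 -> 01101
Step 3: G0=0(const) G1=NOT G4=NOT 1=0 G2=G1|G4=1|1=1 G3=(0+1>=2)=0 G4=NOT G3=NOT 0=1 -> 00101
Step 4: G0=0(const) G1=NOT G4=NOT 1=0 G2=G1|G4=0|1=1 G3=(0+0>=2)=0 G4=NOT G3=NOT 0=1 -> 00101
Step 5: G0=0(const) G1=NOT G4=NOT 1=0 G2=G1|G4=0|1=1 G3=(0+0>=2)=0 G4=NOT G3=NOT 0=1 -> 00101
Step 6: G0=0(const) G1=NOT G4=NOT 1=0 G2=G1|G4=0|1=1 G3=(0+0>=2)=0 G4=NOT G3=NOT 0=1 -> 00101
Step 7: G0=0(const) G1=NOT G4=NOT 1=0 G2=G1|G4=0|1=1 G3=(0+0>=2)=0 G4=NOT G3=NOT 0=1 -> 00101

00101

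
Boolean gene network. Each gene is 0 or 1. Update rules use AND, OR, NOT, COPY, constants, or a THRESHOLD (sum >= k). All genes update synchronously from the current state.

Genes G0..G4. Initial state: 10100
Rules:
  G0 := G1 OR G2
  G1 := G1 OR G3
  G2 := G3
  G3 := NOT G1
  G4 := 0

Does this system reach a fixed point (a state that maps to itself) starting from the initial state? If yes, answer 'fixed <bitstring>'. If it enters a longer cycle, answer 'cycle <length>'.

Step 0: 10100
Step 1: G0=G1|G2=0|1=1 G1=G1|G3=0|0=0 G2=G3=0 G3=NOT G1=NOT 0=1 G4=0(const) -> 10010
Step 2: G0=G1|G2=0|0=0 G1=G1|G3=0|1=1 G2=G3=1 G3=NOT G1=NOT 0=1 G4=0(const) -> 01110
Step 3: G0=G1|G2=1|1=1 G1=G1|G3=1|1=1 G2=G3=1 G3=NOT G1=NOT 1=0 G4=0(const) -> 11100
Step 4: G0=G1|G2=1|1=1 G1=G1|G3=1|0=1 G2=G3=0 G3=NOT G1=NOT 1=0 G4=0(const) -> 11000
Step 5: G0=G1|G2=1|0=1 G1=G1|G3=1|0=1 G2=G3=0 G3=NOT G1=NOT 1=0 G4=0(const) -> 11000
Fixed point reached at step 4: 11000

Answer: fixed 11000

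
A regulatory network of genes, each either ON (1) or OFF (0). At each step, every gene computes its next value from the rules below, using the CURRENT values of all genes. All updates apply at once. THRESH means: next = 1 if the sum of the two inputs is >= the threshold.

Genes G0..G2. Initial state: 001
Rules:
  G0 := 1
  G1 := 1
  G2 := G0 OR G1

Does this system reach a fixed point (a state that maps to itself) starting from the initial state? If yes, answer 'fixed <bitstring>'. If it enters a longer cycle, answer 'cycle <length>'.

Step 0: 001
Step 1: G0=1(const) G1=1(const) G2=G0|G1=0|0=0 -> 110
Step 2: G0=1(const) G1=1(const) G2=G0|G1=1|1=1 -> 111
Step 3: G0=1(const) G1=1(const) G2=G0|G1=1|1=1 -> 111
Fixed point reached at step 2: 111

Answer: fixed 111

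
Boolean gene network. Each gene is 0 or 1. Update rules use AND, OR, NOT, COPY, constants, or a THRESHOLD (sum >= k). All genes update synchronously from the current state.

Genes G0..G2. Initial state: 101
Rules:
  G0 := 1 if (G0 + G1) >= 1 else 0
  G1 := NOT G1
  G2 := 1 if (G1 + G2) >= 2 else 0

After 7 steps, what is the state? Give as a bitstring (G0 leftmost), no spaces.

Step 1: G0=(1+0>=1)=1 G1=NOT G1=NOT 0=1 G2=(0+1>=2)=0 -> 110
Step 2: G0=(1+1>=1)=1 G1=NOT G1=NOT 1=0 G2=(1+0>=2)=0 -> 100
Step 3: G0=(1+0>=1)=1 G1=NOT G1=NOT 0=1 G2=(0+0>=2)=0 -> 110
Step 4: G0=(1+1>=1)=1 G1=NOT G1=NOT 1=0 G2=(1+0>=2)=0 -> 100
Step 5: G0=(1+0>=1)=1 G1=NOT G1=NOT 0=1 G2=(0+0>=2)=0 -> 110
Step 6: G0=(1+1>=1)=1 G1=NOT G1=NOT 1=0 G2=(1+0>=2)=0 -> 100
Step 7: G0=(1+0>=1)=1 G1=NOT G1=NOT 0=1 G2=(0+0>=2)=0 -> 110

110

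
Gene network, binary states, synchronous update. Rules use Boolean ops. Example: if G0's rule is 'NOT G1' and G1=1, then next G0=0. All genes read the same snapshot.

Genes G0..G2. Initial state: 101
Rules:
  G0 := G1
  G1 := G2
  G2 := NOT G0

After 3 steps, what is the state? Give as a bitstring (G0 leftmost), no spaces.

Step 1: G0=G1=0 G1=G2=1 G2=NOT G0=NOT 1=0 -> 010
Step 2: G0=G1=1 G1=G2=0 G2=NOT G0=NOT 0=1 -> 101
Step 3: G0=G1=0 G1=G2=1 G2=NOT G0=NOT 1=0 -> 010

010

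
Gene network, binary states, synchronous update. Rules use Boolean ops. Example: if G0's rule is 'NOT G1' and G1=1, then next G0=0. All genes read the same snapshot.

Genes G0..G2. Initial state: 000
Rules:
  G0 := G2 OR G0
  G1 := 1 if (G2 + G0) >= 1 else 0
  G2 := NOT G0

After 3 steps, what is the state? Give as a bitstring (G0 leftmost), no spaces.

Step 1: G0=G2|G0=0|0=0 G1=(0+0>=1)=0 G2=NOT G0=NOT 0=1 -> 001
Step 2: G0=G2|G0=1|0=1 G1=(1+0>=1)=1 G2=NOT G0=NOT 0=1 -> 111
Step 3: G0=G2|G0=1|1=1 G1=(1+1>=1)=1 G2=NOT G0=NOT 1=0 -> 110

110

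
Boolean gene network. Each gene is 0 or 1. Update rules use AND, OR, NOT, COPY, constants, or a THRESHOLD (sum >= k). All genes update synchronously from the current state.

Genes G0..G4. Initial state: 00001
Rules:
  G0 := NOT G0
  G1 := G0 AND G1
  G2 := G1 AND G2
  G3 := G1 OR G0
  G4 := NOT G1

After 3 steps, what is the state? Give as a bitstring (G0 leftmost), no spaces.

Step 1: G0=NOT G0=NOT 0=1 G1=G0&G1=0&0=0 G2=G1&G2=0&0=0 G3=G1|G0=0|0=0 G4=NOT G1=NOT 0=1 -> 10001
Step 2: G0=NOT G0=NOT 1=0 G1=G0&G1=1&0=0 G2=G1&G2=0&0=0 G3=G1|G0=0|1=1 G4=NOT G1=NOT 0=1 -> 00011
Step 3: G0=NOT G0=NOT 0=1 G1=G0&G1=0&0=0 G2=G1&G2=0&0=0 G3=G1|G0=0|0=0 G4=NOT G1=NOT 0=1 -> 10001

10001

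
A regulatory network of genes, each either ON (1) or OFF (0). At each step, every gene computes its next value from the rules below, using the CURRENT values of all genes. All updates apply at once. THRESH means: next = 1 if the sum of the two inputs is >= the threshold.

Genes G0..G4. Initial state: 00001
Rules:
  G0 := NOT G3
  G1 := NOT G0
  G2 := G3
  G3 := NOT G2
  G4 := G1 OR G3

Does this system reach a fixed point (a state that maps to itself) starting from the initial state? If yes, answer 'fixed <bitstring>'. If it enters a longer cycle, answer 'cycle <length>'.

Answer: cycle 4

Derivation:
Step 0: 00001
Step 1: G0=NOT G3=NOT 0=1 G1=NOT G0=NOT 0=1 G2=G3=0 G3=NOT G2=NOT 0=1 G4=G1|G3=0|0=0 -> 11010
Step 2: G0=NOT G3=NOT 1=0 G1=NOT G0=NOT 1=0 G2=G3=1 G3=NOT G2=NOT 0=1 G4=G1|G3=1|1=1 -> 00111
Step 3: G0=NOT G3=NOT 1=0 G1=NOT G0=NOT 0=1 G2=G3=1 G3=NOT G2=NOT 1=0 G4=G1|G3=0|1=1 -> 01101
Step 4: G0=NOT G3=NOT 0=1 G1=NOT G0=NOT 0=1 G2=G3=0 G3=NOT G2=NOT 1=0 G4=G1|G3=1|0=1 -> 11001
Step 5: G0=NOT G3=NOT 0=1 G1=NOT G0=NOT 1=0 G2=G3=0 G3=NOT G2=NOT 0=1 G4=G1|G3=1|0=1 -> 10011
Step 6: G0=NOT G3=NOT 1=0 G1=NOT G0=NOT 1=0 G2=G3=1 G3=NOT G2=NOT 0=1 G4=G1|G3=0|1=1 -> 00111
Cycle of length 4 starting at step 2 -> no fixed point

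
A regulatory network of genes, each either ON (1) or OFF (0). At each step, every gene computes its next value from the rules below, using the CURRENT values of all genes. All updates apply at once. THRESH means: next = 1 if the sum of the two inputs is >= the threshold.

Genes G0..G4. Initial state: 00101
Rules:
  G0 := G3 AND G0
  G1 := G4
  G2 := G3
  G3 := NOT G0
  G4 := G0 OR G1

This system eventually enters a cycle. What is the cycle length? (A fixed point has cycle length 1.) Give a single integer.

Answer: 2

Derivation:
Step 0: 00101
Step 1: G0=G3&G0=0&0=0 G1=G4=1 G2=G3=0 G3=NOT G0=NOT 0=1 G4=G0|G1=0|0=0 -> 01010
Step 2: G0=G3&G0=1&0=0 G1=G4=0 G2=G3=1 G3=NOT G0=NOT 0=1 G4=G0|G1=0|1=1 -> 00111
Step 3: G0=G3&G0=1&0=0 G1=G4=1 G2=G3=1 G3=NOT G0=NOT 0=1 G4=G0|G1=0|0=0 -> 01110
Step 4: G0=G3&G0=1&0=0 G1=G4=0 G2=G3=1 G3=NOT G0=NOT 0=1 G4=G0|G1=0|1=1 -> 00111
State from step 4 equals state from step 2 -> cycle length 2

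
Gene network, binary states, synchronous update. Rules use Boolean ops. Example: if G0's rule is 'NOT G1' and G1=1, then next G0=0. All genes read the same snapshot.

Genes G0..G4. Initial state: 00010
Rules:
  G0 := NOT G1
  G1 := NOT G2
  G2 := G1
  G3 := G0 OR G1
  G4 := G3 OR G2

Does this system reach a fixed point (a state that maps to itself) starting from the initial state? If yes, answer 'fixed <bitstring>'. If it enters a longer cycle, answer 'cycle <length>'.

Step 0: 00010
Step 1: G0=NOT G1=NOT 0=1 G1=NOT G2=NOT 0=1 G2=G1=0 G3=G0|G1=0|0=0 G4=G3|G2=1|0=1 -> 11001
Step 2: G0=NOT G1=NOT 1=0 G1=NOT G2=NOT 0=1 G2=G1=1 G3=G0|G1=1|1=1 G4=G3|G2=0|0=0 -> 01110
Step 3: G0=NOT G1=NOT 1=0 G1=NOT G2=NOT 1=0 G2=G1=1 G3=G0|G1=0|1=1 G4=G3|G2=1|1=1 -> 00111
Step 4: G0=NOT G1=NOT 0=1 G1=NOT G2=NOT 1=0 G2=G1=0 G3=G0|G1=0|0=0 G4=G3|G2=1|1=1 -> 10001
Step 5: G0=NOT G1=NOT 0=1 G1=NOT G2=NOT 0=1 G2=G1=0 G3=G0|G1=1|0=1 G4=G3|G2=0|0=0 -> 11010
Step 6: G0=NOT G1=NOT 1=0 G1=NOT G2=NOT 0=1 G2=G1=1 G3=G0|G1=1|1=1 G4=G3|G2=1|0=1 -> 01111
Step 7: G0=NOT G1=NOT 1=0 G1=NOT G2=NOT 1=0 G2=G1=1 G3=G0|G1=0|1=1 G4=G3|G2=1|1=1 -> 00111
Cycle of length 4 starting at step 3 -> no fixed point

Answer: cycle 4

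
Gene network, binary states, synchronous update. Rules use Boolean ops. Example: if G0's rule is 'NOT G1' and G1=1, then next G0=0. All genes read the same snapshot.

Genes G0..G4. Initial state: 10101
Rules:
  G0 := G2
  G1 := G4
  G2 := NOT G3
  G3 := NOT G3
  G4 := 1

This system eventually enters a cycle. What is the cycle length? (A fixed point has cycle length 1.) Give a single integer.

Answer: 2

Derivation:
Step 0: 10101
Step 1: G0=G2=1 G1=G4=1 G2=NOT G3=NOT 0=1 G3=NOT G3=NOT 0=1 G4=1(const) -> 11111
Step 2: G0=G2=1 G1=G4=1 G2=NOT G3=NOT 1=0 G3=NOT G3=NOT 1=0 G4=1(const) -> 11001
Step 3: G0=G2=0 G1=G4=1 G2=NOT G3=NOT 0=1 G3=NOT G3=NOT 0=1 G4=1(const) -> 01111
Step 4: G0=G2=1 G1=G4=1 G2=NOT G3=NOT 1=0 G3=NOT G3=NOT 1=0 G4=1(const) -> 11001
State from step 4 equals state from step 2 -> cycle length 2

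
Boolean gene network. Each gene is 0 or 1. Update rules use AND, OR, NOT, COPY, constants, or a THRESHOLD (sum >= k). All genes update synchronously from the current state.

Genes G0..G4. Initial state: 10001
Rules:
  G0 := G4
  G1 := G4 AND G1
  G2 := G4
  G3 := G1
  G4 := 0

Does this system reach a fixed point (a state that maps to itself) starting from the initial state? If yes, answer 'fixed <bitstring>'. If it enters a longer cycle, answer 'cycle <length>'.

Step 0: 10001
Step 1: G0=G4=1 G1=G4&G1=1&0=0 G2=G4=1 G3=G1=0 G4=0(const) -> 10100
Step 2: G0=G4=0 G1=G4&G1=0&0=0 G2=G4=0 G3=G1=0 G4=0(const) -> 00000
Step 3: G0=G4=0 G1=G4&G1=0&0=0 G2=G4=0 G3=G1=0 G4=0(const) -> 00000
Fixed point reached at step 2: 00000

Answer: fixed 00000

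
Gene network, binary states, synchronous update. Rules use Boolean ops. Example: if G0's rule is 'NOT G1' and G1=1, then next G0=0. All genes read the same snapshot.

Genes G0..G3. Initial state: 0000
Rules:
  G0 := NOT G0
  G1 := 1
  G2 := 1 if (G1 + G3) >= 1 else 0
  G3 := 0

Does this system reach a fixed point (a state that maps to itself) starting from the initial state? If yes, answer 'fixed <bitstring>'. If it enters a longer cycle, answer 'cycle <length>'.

Answer: cycle 2

Derivation:
Step 0: 0000
Step 1: G0=NOT G0=NOT 0=1 G1=1(const) G2=(0+0>=1)=0 G3=0(const) -> 1100
Step 2: G0=NOT G0=NOT 1=0 G1=1(const) G2=(1+0>=1)=1 G3=0(const) -> 0110
Step 3: G0=NOT G0=NOT 0=1 G1=1(const) G2=(1+0>=1)=1 G3=0(const) -> 1110
Step 4: G0=NOT G0=NOT 1=0 G1=1(const) G2=(1+0>=1)=1 G3=0(const) -> 0110
Cycle of length 2 starting at step 2 -> no fixed point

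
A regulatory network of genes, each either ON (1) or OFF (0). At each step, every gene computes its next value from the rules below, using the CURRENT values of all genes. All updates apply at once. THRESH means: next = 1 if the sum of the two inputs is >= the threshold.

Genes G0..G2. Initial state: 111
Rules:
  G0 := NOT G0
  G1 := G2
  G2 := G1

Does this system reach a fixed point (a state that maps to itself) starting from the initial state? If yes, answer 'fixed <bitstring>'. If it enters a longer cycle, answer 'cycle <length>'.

Step 0: 111
Step 1: G0=NOT G0=NOT 1=0 G1=G2=1 G2=G1=1 -> 011
Step 2: G0=NOT G0=NOT 0=1 G1=G2=1 G2=G1=1 -> 111
Cycle of length 2 starting at step 0 -> no fixed point

Answer: cycle 2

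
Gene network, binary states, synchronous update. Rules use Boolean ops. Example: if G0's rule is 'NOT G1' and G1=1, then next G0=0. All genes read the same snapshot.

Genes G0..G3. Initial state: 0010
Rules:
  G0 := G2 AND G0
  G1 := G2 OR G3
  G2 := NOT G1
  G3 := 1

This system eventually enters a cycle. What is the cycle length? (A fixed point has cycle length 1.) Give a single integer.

Step 0: 0010
Step 1: G0=G2&G0=1&0=0 G1=G2|G3=1|0=1 G2=NOT G1=NOT 0=1 G3=1(const) -> 0111
Step 2: G0=G2&G0=1&0=0 G1=G2|G3=1|1=1 G2=NOT G1=NOT 1=0 G3=1(const) -> 0101
Step 3: G0=G2&G0=0&0=0 G1=G2|G3=0|1=1 G2=NOT G1=NOT 1=0 G3=1(const) -> 0101
State from step 3 equals state from step 2 -> cycle length 1

Answer: 1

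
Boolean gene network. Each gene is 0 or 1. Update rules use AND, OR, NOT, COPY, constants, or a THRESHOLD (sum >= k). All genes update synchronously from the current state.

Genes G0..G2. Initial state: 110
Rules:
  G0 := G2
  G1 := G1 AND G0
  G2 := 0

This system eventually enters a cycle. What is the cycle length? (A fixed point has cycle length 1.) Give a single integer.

Step 0: 110
Step 1: G0=G2=0 G1=G1&G0=1&1=1 G2=0(const) -> 010
Step 2: G0=G2=0 G1=G1&G0=1&0=0 G2=0(const) -> 000
Step 3: G0=G2=0 G1=G1&G0=0&0=0 G2=0(const) -> 000
State from step 3 equals state from step 2 -> cycle length 1

Answer: 1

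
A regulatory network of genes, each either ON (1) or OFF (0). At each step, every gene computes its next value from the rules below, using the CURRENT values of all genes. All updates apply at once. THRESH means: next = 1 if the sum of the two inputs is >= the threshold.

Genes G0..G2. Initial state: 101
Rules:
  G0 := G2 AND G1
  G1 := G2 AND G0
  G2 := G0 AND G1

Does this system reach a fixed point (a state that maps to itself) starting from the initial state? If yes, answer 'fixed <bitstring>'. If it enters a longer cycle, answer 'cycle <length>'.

Answer: fixed 000

Derivation:
Step 0: 101
Step 1: G0=G2&G1=1&0=0 G1=G2&G0=1&1=1 G2=G0&G1=1&0=0 -> 010
Step 2: G0=G2&G1=0&1=0 G1=G2&G0=0&0=0 G2=G0&G1=0&1=0 -> 000
Step 3: G0=G2&G1=0&0=0 G1=G2&G0=0&0=0 G2=G0&G1=0&0=0 -> 000
Fixed point reached at step 2: 000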